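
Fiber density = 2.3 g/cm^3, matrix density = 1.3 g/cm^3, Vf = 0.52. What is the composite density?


rho_c = rho_f*Vf + rho_m*(1-Vf) = 2.3*0.52 + 1.3*0.48 = 1.82 g/cm^3

1.82 g/cm^3


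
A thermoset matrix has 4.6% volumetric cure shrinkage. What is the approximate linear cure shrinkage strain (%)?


Linear shrinkage ≈ vol_shrink/3 = 4.6/3 = 1.533%

1.533%


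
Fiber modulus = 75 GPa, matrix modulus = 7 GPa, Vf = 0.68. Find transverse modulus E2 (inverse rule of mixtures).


1/E2 = Vf/Ef + (1-Vf)/Em = 0.68/75 + 0.32/7
E2 = 18.25 GPa

18.25 GPa


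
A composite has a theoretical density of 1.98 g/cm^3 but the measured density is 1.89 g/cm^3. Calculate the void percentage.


Void% = (rho_theo - rho_actual)/rho_theo * 100 = (1.98 - 1.89)/1.98 * 100 = 4.55%

4.55%


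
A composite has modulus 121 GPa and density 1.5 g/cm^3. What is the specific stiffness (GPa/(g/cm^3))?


Specific stiffness = E/rho = 121/1.5 = 80.7 GPa/(g/cm^3)

80.7 GPa/(g/cm^3)


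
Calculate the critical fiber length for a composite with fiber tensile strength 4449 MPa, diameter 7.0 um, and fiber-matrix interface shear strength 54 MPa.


Lc = sigma_f * d / (2 * tau_i) = 4449 * 7.0 / (2 * 54) = 288.4 um

288.4 um


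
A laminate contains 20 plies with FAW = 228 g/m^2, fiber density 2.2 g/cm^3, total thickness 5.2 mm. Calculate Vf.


Vf = n * FAW / (rho_f * h * 1000) = 20 * 228 / (2.2 * 5.2 * 1000) = 0.3986

0.3986


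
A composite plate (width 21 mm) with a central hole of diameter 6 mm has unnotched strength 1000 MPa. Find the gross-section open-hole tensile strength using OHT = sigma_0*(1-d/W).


OHT = sigma_0*(1-d/W) = 1000*(1-6/21) = 714.3 MPa

714.3 MPa


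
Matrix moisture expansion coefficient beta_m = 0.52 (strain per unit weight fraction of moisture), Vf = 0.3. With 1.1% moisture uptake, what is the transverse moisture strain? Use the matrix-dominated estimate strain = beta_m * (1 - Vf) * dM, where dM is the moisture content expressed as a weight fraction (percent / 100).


dM = 1.1/100 = 0.011
strain = beta_m * (1-Vf) * dM = 0.52 * 0.7 * 0.011 = 0.004004

0.004004


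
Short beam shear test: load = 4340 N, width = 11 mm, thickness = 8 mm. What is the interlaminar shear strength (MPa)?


ILSS = 3F/(4bh) = 3*4340/(4*11*8) = 36.99 MPa

36.99 MPa


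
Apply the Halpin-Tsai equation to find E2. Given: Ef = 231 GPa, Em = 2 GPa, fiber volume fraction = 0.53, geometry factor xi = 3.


eta = (Ef/Em - 1)/(Ef/Em + xi) = (115.5 - 1)/(115.5 + 3) = 0.9662
E2 = Em*(1+xi*eta*Vf)/(1-eta*Vf) = 10.4 GPa

10.4 GPa


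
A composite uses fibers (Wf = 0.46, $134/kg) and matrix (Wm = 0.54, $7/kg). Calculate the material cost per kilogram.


Cost = cost_f*Wf + cost_m*Wm = 134*0.46 + 7*0.54 = $65.42/kg

$65.42/kg


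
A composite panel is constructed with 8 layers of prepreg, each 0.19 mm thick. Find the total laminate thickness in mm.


h = n * t_ply = 8 * 0.19 = 1.52 mm

1.52 mm


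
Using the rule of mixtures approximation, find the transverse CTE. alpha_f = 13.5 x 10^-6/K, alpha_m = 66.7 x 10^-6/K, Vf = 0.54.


alpha_2 = alpha_f*Vf + alpha_m*(1-Vf) = 13.5*0.54 + 66.7*0.46 = 38.0 x 10^-6/K

38.0 x 10^-6/K


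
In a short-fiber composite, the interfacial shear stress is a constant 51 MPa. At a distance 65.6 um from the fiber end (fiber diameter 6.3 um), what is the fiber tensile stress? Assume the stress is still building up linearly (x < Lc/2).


Force balance: sigma_f * (pi*d^2/4) = tau * (pi*d) * x  ->  sigma_f = 4 * tau * x / d
sigma_f = 4 * 51 * 65.6 / 6.3 = 2124.2 MPa

2124.2 MPa


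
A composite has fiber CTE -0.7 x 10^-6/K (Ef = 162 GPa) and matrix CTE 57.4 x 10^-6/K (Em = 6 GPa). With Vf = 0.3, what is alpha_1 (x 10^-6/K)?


E1 = Ef*Vf + Em*(1-Vf) = 52.8
alpha_1 = (alpha_f*Ef*Vf + alpha_m*Em*(1-Vf))/E1 = 3.92 x 10^-6/K

3.92 x 10^-6/K


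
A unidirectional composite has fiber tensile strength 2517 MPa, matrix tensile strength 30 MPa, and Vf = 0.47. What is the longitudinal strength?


sigma_1 = sigma_f*Vf + sigma_m*(1-Vf) = 2517*0.47 + 30*0.53 = 1198.9 MPa

1198.9 MPa


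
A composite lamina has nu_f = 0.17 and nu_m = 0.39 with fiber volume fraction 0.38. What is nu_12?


nu_12 = nu_f*Vf + nu_m*(1-Vf) = 0.17*0.38 + 0.39*0.62 = 0.3064

0.3064


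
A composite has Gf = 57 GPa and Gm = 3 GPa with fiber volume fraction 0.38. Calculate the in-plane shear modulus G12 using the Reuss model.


1/G12 = Vf/Gf + (1-Vf)/Gm = 0.38/57 + 0.62/3
G12 = 4.69 GPa

4.69 GPa


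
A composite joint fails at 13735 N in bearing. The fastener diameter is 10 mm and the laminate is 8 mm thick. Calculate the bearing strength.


sigma_br = F/(d*h) = 13735/(10*8) = 171.7 MPa

171.7 MPa


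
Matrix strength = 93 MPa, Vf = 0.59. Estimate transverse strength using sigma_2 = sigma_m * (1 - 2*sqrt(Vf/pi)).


factor = 1 - 2*sqrt(0.59/pi) = 0.1333
sigma_2 = 93 * 0.1333 = 12.39 MPa

12.39 MPa


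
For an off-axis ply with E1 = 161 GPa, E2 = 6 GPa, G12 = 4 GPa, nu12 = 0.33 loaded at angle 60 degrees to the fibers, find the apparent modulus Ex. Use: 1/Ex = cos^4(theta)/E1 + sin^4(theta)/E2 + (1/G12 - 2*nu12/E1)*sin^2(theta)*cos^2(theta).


cos^4(60) = 0.0625, sin^4(60) = 0.5625, sin^2(60)*cos^2(60) = 0.1875
1/G12 - 2*nu12/E1 = 1/4 - 2*0.33/161 = 0.245901 GPa^-1
1/Ex = 0.0625/161 + 0.5625/6 + 0.245901*0.1875 = 0.1402446 GPa^-1
Ex = 7.13 GPa

7.13 GPa


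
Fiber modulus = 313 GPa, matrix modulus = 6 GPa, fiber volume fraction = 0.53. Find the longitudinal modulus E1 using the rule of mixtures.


E1 = Ef*Vf + Em*(1-Vf) = 313*0.53 + 6*0.47 = 168.71 GPa

168.71 GPa


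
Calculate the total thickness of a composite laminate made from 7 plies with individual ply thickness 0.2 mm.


h = n * t_ply = 7 * 0.2 = 1.4 mm

1.4 mm


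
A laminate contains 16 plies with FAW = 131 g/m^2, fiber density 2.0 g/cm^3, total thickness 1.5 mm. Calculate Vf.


Vf = n * FAW / (rho_f * h * 1000) = 16 * 131 / (2.0 * 1.5 * 1000) = 0.6987

0.6987


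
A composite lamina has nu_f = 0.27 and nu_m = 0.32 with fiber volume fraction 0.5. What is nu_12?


nu_12 = nu_f*Vf + nu_m*(1-Vf) = 0.27*0.5 + 0.32*0.5 = 0.295

0.295


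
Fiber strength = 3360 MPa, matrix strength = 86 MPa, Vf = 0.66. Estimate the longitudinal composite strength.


sigma_1 = sigma_f*Vf + sigma_m*(1-Vf) = 3360*0.66 + 86*0.34 = 2246.8 MPa

2246.8 MPa


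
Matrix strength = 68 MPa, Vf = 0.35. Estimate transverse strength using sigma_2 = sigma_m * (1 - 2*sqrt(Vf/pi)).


factor = 1 - 2*sqrt(0.35/pi) = 0.3324
sigma_2 = 68 * 0.3324 = 22.61 MPa

22.61 MPa


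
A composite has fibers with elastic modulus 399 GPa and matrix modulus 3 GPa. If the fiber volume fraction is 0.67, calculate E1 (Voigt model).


E1 = Ef*Vf + Em*(1-Vf) = 399*0.67 + 3*0.33 = 268.32 GPa

268.32 GPa


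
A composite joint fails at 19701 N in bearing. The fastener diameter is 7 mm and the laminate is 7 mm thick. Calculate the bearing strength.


sigma_br = F/(d*h) = 19701/(7*7) = 402.1 MPa

402.1 MPa


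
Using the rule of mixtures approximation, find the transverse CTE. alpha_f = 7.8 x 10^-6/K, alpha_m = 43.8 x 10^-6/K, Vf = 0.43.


alpha_2 = alpha_f*Vf + alpha_m*(1-Vf) = 7.8*0.43 + 43.8*0.57 = 28.3 x 10^-6/K

28.3 x 10^-6/K


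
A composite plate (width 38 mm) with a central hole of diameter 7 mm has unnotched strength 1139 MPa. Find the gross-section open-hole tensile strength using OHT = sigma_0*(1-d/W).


OHT = sigma_0*(1-d/W) = 1139*(1-7/38) = 929.2 MPa

929.2 MPa


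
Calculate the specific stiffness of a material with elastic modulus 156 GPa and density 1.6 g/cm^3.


Specific stiffness = E/rho = 156/1.6 = 97.5 GPa/(g/cm^3)

97.5 GPa/(g/cm^3)


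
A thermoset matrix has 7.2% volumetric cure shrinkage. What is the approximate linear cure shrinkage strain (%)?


Linear shrinkage ≈ vol_shrink/3 = 7.2/3 = 2.4%

2.4%


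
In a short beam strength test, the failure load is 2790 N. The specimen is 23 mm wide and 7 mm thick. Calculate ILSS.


ILSS = 3F/(4bh) = 3*2790/(4*23*7) = 13.0 MPa

13.0 MPa


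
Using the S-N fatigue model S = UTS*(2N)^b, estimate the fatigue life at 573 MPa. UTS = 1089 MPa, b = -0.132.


N = 0.5 * (S/UTS)^(1/b) = 0.5 * (573/1089)^(1/-0.132) = 64.8106 cycles

64.8106 cycles


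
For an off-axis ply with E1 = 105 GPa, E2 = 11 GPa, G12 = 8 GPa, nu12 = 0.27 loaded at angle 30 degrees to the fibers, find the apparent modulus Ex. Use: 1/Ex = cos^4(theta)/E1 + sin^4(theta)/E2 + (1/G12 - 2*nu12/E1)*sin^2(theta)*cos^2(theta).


cos^4(30) = 0.5625, sin^4(30) = 0.0625, sin^2(30)*cos^2(30) = 0.1875
1/G12 - 2*nu12/E1 = 1/8 - 2*0.27/105 = 0.119857 GPa^-1
1/Ex = 0.5625/105 + 0.0625/11 + 0.119857*0.1875 = 0.0335122 GPa^-1
Ex = 29.84 GPa

29.84 GPa


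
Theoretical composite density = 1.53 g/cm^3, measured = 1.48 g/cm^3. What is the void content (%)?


Void% = (rho_theo - rho_actual)/rho_theo * 100 = (1.53 - 1.48)/1.53 * 100 = 3.27%

3.27%


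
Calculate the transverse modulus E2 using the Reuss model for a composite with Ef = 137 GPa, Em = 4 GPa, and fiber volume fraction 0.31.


1/E2 = Vf/Ef + (1-Vf)/Em = 0.31/137 + 0.69/4
E2 = 5.72 GPa

5.72 GPa


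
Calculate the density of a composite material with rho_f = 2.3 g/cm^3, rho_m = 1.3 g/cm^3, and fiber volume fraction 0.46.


rho_c = rho_f*Vf + rho_m*(1-Vf) = 2.3*0.46 + 1.3*0.54 = 1.76 g/cm^3

1.76 g/cm^3


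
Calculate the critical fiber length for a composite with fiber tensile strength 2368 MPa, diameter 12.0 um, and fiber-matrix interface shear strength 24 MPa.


Lc = sigma_f * d / (2 * tau_i) = 2368 * 12.0 / (2 * 24) = 592.0 um

592.0 um


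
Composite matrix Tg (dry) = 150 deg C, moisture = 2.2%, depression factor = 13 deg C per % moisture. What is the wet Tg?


Tg_wet = Tg_dry - k*moisture = 150 - 13*2.2 = 121.4 deg C

121.4 deg C


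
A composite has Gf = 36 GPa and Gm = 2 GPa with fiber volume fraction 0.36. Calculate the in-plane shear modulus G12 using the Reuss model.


1/G12 = Vf/Gf + (1-Vf)/Gm = 0.36/36 + 0.64/2
G12 = 3.03 GPa

3.03 GPa


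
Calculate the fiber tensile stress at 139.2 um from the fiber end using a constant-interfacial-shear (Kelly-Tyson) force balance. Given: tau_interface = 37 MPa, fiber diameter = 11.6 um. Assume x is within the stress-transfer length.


Force balance: sigma_f * (pi*d^2/4) = tau * (pi*d) * x  ->  sigma_f = 4 * tau * x / d
sigma_f = 4 * 37 * 139.2 / 11.6 = 1776.0 MPa

1776.0 MPa


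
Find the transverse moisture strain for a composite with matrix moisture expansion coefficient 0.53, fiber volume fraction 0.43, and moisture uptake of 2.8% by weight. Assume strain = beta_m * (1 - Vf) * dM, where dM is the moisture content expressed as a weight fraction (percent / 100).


dM = 2.8/100 = 0.028
strain = beta_m * (1-Vf) * dM = 0.53 * 0.57 * 0.028 = 0.0084588

0.0084588


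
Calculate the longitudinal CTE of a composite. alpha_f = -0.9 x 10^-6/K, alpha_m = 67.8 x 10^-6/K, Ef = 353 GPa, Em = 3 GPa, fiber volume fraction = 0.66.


E1 = Ef*Vf + Em*(1-Vf) = 234.0
alpha_1 = (alpha_f*Ef*Vf + alpha_m*Em*(1-Vf))/E1 = -0.6 x 10^-6/K

-0.6 x 10^-6/K


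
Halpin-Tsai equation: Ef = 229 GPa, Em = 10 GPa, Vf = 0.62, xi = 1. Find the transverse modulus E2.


eta = (Ef/Em - 1)/(Ef/Em + xi) = (22.9 - 1)/(22.9 + 1) = 0.9163
E2 = Em*(1+xi*eta*Vf)/(1-eta*Vf) = 36.31 GPa

36.31 GPa


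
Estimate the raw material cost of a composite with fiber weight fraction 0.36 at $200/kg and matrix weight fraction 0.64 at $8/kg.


Cost = cost_f*Wf + cost_m*Wm = 200*0.36 + 8*0.64 = $77.12/kg

$77.12/kg


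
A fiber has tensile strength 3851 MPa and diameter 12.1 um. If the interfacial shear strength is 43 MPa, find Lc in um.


Lc = sigma_f * d / (2 * tau_i) = 3851 * 12.1 / (2 * 43) = 541.8 um

541.8 um


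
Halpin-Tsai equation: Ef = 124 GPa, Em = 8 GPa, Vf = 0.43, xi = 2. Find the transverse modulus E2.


eta = (Ef/Em - 1)/(Ef/Em + xi) = (15.5 - 1)/(15.5 + 2) = 0.8286
E2 = Em*(1+xi*eta*Vf)/(1-eta*Vf) = 21.28 GPa

21.28 GPa


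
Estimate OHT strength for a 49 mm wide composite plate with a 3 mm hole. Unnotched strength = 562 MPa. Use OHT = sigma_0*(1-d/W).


OHT = sigma_0*(1-d/W) = 562*(1-3/49) = 527.6 MPa

527.6 MPa


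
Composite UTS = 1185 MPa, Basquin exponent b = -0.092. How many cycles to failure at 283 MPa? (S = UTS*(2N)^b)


N = 0.5 * (S/UTS)^(1/b) = 0.5 * (283/1185)^(1/-0.092) = 2.8781e+06 cycles

2.8781e+06 cycles


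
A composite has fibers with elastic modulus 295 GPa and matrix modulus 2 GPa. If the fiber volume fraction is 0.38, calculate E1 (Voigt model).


E1 = Ef*Vf + Em*(1-Vf) = 295*0.38 + 2*0.62 = 113.34 GPa

113.34 GPa


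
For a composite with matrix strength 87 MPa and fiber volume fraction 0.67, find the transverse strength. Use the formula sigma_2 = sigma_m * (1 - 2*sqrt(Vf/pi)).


factor = 1 - 2*sqrt(0.67/pi) = 0.0764
sigma_2 = 87 * 0.0764 = 6.65 MPa

6.65 MPa


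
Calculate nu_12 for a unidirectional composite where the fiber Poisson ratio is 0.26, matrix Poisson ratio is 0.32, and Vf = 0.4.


nu_12 = nu_f*Vf + nu_m*(1-Vf) = 0.26*0.4 + 0.32*0.6 = 0.296

0.296


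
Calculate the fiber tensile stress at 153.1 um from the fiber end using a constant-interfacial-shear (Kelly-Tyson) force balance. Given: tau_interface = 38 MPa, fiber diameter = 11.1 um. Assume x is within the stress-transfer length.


Force balance: sigma_f * (pi*d^2/4) = tau * (pi*d) * x  ->  sigma_f = 4 * tau * x / d
sigma_f = 4 * 38 * 153.1 / 11.1 = 2096.5 MPa

2096.5 MPa


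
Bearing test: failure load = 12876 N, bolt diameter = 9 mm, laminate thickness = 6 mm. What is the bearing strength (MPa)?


sigma_br = F/(d*h) = 12876/(9*6) = 238.4 MPa

238.4 MPa


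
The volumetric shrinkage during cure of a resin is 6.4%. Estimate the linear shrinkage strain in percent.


Linear shrinkage ≈ vol_shrink/3 = 6.4/3 = 2.133%

2.133%


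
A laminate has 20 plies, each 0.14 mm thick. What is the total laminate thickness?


h = n * t_ply = 20 * 0.14 = 2.8 mm

2.8 mm


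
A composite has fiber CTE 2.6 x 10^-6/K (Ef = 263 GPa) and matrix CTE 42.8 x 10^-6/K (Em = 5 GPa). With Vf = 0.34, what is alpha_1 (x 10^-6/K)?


E1 = Ef*Vf + Em*(1-Vf) = 92.72
alpha_1 = (alpha_f*Ef*Vf + alpha_m*Em*(1-Vf))/E1 = 4.03 x 10^-6/K

4.03 x 10^-6/K


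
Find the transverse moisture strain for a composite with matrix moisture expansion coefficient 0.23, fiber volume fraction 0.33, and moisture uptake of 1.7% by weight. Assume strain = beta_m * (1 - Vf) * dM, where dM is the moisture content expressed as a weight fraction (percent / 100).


dM = 1.7/100 = 0.017
strain = beta_m * (1-Vf) * dM = 0.23 * 0.67 * 0.017 = 0.0026197

0.0026197


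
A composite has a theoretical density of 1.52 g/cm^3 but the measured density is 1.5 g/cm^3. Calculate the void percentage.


Void% = (rho_theo - rho_actual)/rho_theo * 100 = (1.52 - 1.5)/1.52 * 100 = 1.32%

1.32%


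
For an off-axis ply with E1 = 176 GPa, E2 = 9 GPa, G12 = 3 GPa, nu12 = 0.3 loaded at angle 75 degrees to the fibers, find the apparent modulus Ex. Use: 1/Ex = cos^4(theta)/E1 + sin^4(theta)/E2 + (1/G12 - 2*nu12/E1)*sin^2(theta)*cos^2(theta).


cos^4(75) = 0.004487, sin^4(75) = 0.870513, sin^2(75)*cos^2(75) = 0.0625
1/G12 - 2*nu12/E1 = 1/3 - 2*0.3/176 = 0.329924 GPa^-1
1/Ex = 0.004487/176 + 0.870513/9 + 0.329924*0.0625 = 0.1173694 GPa^-1
Ex = 8.52 GPa

8.52 GPa


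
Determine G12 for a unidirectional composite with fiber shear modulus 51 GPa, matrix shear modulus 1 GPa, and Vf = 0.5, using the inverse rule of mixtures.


1/G12 = Vf/Gf + (1-Vf)/Gm = 0.5/51 + 0.5/1
G12 = 1.96 GPa

1.96 GPa


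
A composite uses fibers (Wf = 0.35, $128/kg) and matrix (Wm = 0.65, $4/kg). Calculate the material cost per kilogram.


Cost = cost_f*Wf + cost_m*Wm = 128*0.35 + 4*0.65 = $47.4/kg

$47.4/kg


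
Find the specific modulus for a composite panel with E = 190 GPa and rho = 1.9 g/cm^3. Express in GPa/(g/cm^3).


Specific stiffness = E/rho = 190/1.9 = 100.0 GPa/(g/cm^3)

100.0 GPa/(g/cm^3)


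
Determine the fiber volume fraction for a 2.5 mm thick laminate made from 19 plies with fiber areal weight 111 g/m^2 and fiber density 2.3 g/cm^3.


Vf = n * FAW / (rho_f * h * 1000) = 19 * 111 / (2.3 * 2.5 * 1000) = 0.3668

0.3668


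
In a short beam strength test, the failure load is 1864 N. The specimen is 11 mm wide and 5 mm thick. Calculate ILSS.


ILSS = 3F/(4bh) = 3*1864/(4*11*5) = 25.42 MPa

25.42 MPa


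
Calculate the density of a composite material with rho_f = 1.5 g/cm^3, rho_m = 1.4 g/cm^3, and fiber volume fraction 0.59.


rho_c = rho_f*Vf + rho_m*(1-Vf) = 1.5*0.59 + 1.4*0.41 = 1.459 g/cm^3

1.459 g/cm^3


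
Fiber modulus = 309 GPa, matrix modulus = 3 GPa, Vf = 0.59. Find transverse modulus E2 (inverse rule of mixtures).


1/E2 = Vf/Ef + (1-Vf)/Em = 0.59/309 + 0.41/3
E2 = 7.22 GPa

7.22 GPa


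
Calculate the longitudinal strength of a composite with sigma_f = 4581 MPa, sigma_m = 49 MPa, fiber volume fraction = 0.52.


sigma_1 = sigma_f*Vf + sigma_m*(1-Vf) = 4581*0.52 + 49*0.48 = 2405.6 MPa

2405.6 MPa


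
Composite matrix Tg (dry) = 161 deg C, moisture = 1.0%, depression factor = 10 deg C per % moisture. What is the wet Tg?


Tg_wet = Tg_dry - k*moisture = 161 - 10*1.0 = 151.0 deg C

151.0 deg C


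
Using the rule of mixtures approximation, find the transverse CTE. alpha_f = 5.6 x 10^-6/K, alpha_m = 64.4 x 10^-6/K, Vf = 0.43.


alpha_2 = alpha_f*Vf + alpha_m*(1-Vf) = 5.6*0.43 + 64.4*0.57 = 39.1 x 10^-6/K

39.1 x 10^-6/K


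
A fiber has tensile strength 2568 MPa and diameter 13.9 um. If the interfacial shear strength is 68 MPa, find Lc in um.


Lc = sigma_f * d / (2 * tau_i) = 2568 * 13.9 / (2 * 68) = 262.5 um

262.5 um


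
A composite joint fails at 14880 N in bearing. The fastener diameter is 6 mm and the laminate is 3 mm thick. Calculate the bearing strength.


sigma_br = F/(d*h) = 14880/(6*3) = 826.7 MPa

826.7 MPa


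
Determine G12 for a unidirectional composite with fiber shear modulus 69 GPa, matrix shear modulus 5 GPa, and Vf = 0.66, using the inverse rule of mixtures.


1/G12 = Vf/Gf + (1-Vf)/Gm = 0.66/69 + 0.34/5
G12 = 12.89 GPa

12.89 GPa


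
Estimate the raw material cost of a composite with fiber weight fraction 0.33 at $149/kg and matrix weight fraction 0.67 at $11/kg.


Cost = cost_f*Wf + cost_m*Wm = 149*0.33 + 11*0.67 = $56.54/kg

$56.54/kg


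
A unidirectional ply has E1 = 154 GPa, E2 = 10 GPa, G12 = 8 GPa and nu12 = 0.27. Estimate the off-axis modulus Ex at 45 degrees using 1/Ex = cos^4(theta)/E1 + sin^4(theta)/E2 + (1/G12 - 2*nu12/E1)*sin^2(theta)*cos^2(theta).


cos^4(45) = 0.25, sin^4(45) = 0.25, sin^2(45)*cos^2(45) = 0.25
1/G12 - 2*nu12/E1 = 1/8 - 2*0.27/154 = 0.121494 GPa^-1
1/Ex = 0.25/154 + 0.25/10 + 0.121494*0.25 = 0.0569968 GPa^-1
Ex = 17.54 GPa

17.54 GPa


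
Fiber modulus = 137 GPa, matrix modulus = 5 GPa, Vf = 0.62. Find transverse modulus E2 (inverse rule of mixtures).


1/E2 = Vf/Ef + (1-Vf)/Em = 0.62/137 + 0.38/5
E2 = 12.42 GPa

12.42 GPa


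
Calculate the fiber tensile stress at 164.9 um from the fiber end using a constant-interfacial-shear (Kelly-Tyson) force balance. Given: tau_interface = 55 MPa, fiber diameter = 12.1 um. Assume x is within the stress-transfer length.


Force balance: sigma_f * (pi*d^2/4) = tau * (pi*d) * x  ->  sigma_f = 4 * tau * x / d
sigma_f = 4 * 55 * 164.9 / 12.1 = 2998.2 MPa

2998.2 MPa


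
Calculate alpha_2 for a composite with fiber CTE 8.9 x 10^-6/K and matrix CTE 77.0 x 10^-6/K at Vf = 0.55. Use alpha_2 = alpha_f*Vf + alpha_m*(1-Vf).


alpha_2 = alpha_f*Vf + alpha_m*(1-Vf) = 8.9*0.55 + 77.0*0.45 = 39.5 x 10^-6/K

39.5 x 10^-6/K


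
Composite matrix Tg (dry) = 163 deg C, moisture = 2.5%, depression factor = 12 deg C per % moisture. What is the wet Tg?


Tg_wet = Tg_dry - k*moisture = 163 - 12*2.5 = 133.0 deg C

133.0 deg C


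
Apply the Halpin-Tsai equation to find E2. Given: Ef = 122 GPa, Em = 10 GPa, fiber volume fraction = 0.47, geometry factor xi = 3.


eta = (Ef/Em - 1)/(Ef/Em + xi) = (12.2 - 1)/(12.2 + 3) = 0.7368
E2 = Em*(1+xi*eta*Vf)/(1-eta*Vf) = 31.19 GPa

31.19 GPa


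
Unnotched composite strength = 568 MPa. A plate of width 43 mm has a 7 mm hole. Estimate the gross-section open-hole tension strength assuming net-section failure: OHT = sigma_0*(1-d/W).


OHT = sigma_0*(1-d/W) = 568*(1-7/43) = 475.5 MPa

475.5 MPa


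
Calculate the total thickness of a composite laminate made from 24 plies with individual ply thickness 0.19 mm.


h = n * t_ply = 24 * 0.19 = 4.56 mm

4.56 mm


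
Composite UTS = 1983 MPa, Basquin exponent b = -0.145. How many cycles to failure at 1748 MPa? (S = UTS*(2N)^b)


N = 0.5 * (S/UTS)^(1/b) = 0.5 * (1748/1983)^(1/-0.145) = 1.1934 cycles

1.1934 cycles


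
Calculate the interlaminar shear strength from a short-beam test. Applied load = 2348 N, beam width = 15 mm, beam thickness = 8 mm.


ILSS = 3F/(4bh) = 3*2348/(4*15*8) = 14.68 MPa

14.68 MPa


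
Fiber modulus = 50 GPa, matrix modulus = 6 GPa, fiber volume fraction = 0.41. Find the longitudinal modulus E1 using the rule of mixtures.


E1 = Ef*Vf + Em*(1-Vf) = 50*0.41 + 6*0.59 = 24.04 GPa

24.04 GPa


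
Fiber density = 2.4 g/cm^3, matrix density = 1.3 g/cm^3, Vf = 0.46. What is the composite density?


rho_c = rho_f*Vf + rho_m*(1-Vf) = 2.4*0.46 + 1.3*0.54 = 1.806 g/cm^3

1.806 g/cm^3


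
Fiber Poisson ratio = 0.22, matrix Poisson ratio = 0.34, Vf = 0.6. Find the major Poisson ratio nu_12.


nu_12 = nu_f*Vf + nu_m*(1-Vf) = 0.22*0.6 + 0.34*0.4 = 0.268

0.268


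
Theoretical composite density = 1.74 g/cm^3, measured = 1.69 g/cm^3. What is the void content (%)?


Void% = (rho_theo - rho_actual)/rho_theo * 100 = (1.74 - 1.69)/1.74 * 100 = 2.87%

2.87%


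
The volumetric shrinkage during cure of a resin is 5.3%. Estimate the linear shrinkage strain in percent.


Linear shrinkage ≈ vol_shrink/3 = 5.3/3 = 1.767%

1.767%


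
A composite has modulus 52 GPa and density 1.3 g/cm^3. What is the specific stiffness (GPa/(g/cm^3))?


Specific stiffness = E/rho = 52/1.3 = 40.0 GPa/(g/cm^3)

40.0 GPa/(g/cm^3)


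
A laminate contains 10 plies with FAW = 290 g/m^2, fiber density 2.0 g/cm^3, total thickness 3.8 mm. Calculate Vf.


Vf = n * FAW / (rho_f * h * 1000) = 10 * 290 / (2.0 * 3.8 * 1000) = 0.3816

0.3816


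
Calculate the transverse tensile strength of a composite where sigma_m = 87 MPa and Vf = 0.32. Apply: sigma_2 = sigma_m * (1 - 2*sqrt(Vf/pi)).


factor = 1 - 2*sqrt(0.32/pi) = 0.3617
sigma_2 = 87 * 0.3617 = 31.47 MPa

31.47 MPa


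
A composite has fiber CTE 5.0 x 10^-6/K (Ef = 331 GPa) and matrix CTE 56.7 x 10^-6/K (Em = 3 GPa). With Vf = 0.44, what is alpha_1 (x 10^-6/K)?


E1 = Ef*Vf + Em*(1-Vf) = 147.32
alpha_1 = (alpha_f*Ef*Vf + alpha_m*Em*(1-Vf))/E1 = 5.59 x 10^-6/K

5.59 x 10^-6/K


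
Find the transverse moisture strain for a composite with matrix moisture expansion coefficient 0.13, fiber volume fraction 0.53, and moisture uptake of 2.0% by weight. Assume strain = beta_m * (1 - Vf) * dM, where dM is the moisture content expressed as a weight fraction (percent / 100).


dM = 2.0/100 = 0.02
strain = beta_m * (1-Vf) * dM = 0.13 * 0.47 * 0.02 = 0.001222

0.001222


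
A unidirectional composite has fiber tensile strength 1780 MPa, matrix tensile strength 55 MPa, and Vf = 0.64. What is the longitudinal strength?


sigma_1 = sigma_f*Vf + sigma_m*(1-Vf) = 1780*0.64 + 55*0.36 = 1159.0 MPa

1159.0 MPa


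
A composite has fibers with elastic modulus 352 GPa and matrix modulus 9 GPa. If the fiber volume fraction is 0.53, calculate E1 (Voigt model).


E1 = Ef*Vf + Em*(1-Vf) = 352*0.53 + 9*0.47 = 190.79 GPa

190.79 GPa


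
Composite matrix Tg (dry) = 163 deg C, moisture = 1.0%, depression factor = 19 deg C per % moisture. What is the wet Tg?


Tg_wet = Tg_dry - k*moisture = 163 - 19*1.0 = 144.0 deg C

144.0 deg C


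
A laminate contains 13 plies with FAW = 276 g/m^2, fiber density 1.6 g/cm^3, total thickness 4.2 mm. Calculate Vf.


Vf = n * FAW / (rho_f * h * 1000) = 13 * 276 / (1.6 * 4.2 * 1000) = 0.5339

0.5339


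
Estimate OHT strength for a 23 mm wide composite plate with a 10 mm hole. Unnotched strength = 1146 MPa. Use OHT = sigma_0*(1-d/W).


OHT = sigma_0*(1-d/W) = 1146*(1-10/23) = 647.7 MPa

647.7 MPa


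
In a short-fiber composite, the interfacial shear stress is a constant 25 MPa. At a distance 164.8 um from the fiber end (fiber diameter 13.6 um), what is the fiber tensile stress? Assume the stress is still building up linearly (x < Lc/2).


Force balance: sigma_f * (pi*d^2/4) = tau * (pi*d) * x  ->  sigma_f = 4 * tau * x / d
sigma_f = 4 * 25 * 164.8 / 13.6 = 1211.8 MPa

1211.8 MPa


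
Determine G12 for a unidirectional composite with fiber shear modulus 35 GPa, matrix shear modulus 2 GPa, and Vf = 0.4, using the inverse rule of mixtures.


1/G12 = Vf/Gf + (1-Vf)/Gm = 0.4/35 + 0.6/2
G12 = 3.21 GPa

3.21 GPa


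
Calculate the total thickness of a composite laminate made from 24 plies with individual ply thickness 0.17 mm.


h = n * t_ply = 24 * 0.17 = 4.08 mm

4.08 mm


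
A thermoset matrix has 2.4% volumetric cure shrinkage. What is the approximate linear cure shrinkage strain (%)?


Linear shrinkage ≈ vol_shrink/3 = 2.4/3 = 0.8%

0.8%


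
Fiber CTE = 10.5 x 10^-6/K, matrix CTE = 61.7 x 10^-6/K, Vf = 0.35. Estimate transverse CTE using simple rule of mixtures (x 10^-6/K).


alpha_2 = alpha_f*Vf + alpha_m*(1-Vf) = 10.5*0.35 + 61.7*0.65 = 43.8 x 10^-6/K

43.8 x 10^-6/K


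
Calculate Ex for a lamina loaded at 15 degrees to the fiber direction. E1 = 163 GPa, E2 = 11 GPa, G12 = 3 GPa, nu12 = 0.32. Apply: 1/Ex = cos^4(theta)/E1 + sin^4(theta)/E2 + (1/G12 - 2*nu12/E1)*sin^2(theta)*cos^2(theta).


cos^4(15) = 0.870513, sin^4(15) = 0.004487, sin^2(15)*cos^2(15) = 0.0625
1/G12 - 2*nu12/E1 = 1/3 - 2*0.32/163 = 0.329407 GPa^-1
1/Ex = 0.870513/163 + 0.004487/11 + 0.329407*0.0625 = 0.0263364 GPa^-1
Ex = 37.97 GPa

37.97 GPa


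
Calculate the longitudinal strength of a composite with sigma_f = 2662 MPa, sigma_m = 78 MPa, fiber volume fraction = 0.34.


sigma_1 = sigma_f*Vf + sigma_m*(1-Vf) = 2662*0.34 + 78*0.66 = 956.6 MPa

956.6 MPa


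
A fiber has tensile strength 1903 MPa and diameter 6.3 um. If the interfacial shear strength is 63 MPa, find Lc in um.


Lc = sigma_f * d / (2 * tau_i) = 1903 * 6.3 / (2 * 63) = 95.2 um

95.2 um


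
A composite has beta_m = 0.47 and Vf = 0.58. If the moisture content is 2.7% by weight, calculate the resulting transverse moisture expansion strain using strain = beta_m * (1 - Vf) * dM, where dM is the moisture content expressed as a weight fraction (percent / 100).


dM = 2.7/100 = 0.027
strain = beta_m * (1-Vf) * dM = 0.47 * 0.42 * 0.027 = 0.0053298

0.0053298


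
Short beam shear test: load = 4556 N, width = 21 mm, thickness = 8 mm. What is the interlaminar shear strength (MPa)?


ILSS = 3F/(4bh) = 3*4556/(4*21*8) = 20.34 MPa

20.34 MPa


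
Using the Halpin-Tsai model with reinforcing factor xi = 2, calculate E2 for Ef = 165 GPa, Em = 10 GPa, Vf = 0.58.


eta = (Ef/Em - 1)/(Ef/Em + xi) = (16.5 - 1)/(16.5 + 2) = 0.8378
E2 = Em*(1+xi*eta*Vf)/(1-eta*Vf) = 38.36 GPa

38.36 GPa


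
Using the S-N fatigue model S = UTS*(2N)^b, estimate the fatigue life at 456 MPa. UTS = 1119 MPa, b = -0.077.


N = 0.5 * (S/UTS)^(1/b) = 0.5 * (456/1119)^(1/-0.077) = 57830.2393 cycles

57830.2393 cycles


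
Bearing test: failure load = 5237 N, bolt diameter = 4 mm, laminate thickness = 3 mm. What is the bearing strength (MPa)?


sigma_br = F/(d*h) = 5237/(4*3) = 436.4 MPa

436.4 MPa


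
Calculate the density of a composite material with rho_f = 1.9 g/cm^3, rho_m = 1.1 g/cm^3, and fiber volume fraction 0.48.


rho_c = rho_f*Vf + rho_m*(1-Vf) = 1.9*0.48 + 1.1*0.52 = 1.484 g/cm^3

1.484 g/cm^3


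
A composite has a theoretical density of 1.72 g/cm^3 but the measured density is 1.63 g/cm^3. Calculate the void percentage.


Void% = (rho_theo - rho_actual)/rho_theo * 100 = (1.72 - 1.63)/1.72 * 100 = 5.23%

5.23%


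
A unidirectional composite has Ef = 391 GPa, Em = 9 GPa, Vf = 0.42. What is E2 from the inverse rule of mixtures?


1/E2 = Vf/Ef + (1-Vf)/Em = 0.42/391 + 0.58/9
E2 = 15.26 GPa

15.26 GPa


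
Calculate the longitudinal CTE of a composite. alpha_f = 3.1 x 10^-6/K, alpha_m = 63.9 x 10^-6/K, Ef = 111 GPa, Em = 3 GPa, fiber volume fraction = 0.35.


E1 = Ef*Vf + Em*(1-Vf) = 40.8
alpha_1 = (alpha_f*Ef*Vf + alpha_m*Em*(1-Vf))/E1 = 6.01 x 10^-6/K

6.01 x 10^-6/K


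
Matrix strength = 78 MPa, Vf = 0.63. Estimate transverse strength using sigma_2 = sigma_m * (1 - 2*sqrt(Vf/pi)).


factor = 1 - 2*sqrt(0.63/pi) = 0.1044
sigma_2 = 78 * 0.1044 = 8.14 MPa

8.14 MPa


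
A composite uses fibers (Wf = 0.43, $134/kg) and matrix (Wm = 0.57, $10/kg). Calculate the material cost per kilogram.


Cost = cost_f*Wf + cost_m*Wm = 134*0.43 + 10*0.57 = $63.32/kg

$63.32/kg


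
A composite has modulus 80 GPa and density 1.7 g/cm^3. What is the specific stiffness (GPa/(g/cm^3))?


Specific stiffness = E/rho = 80/1.7 = 47.1 GPa/(g/cm^3)

47.1 GPa/(g/cm^3)


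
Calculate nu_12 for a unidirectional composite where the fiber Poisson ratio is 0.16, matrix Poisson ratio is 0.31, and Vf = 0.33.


nu_12 = nu_f*Vf + nu_m*(1-Vf) = 0.16*0.33 + 0.31*0.67 = 0.2605

0.2605


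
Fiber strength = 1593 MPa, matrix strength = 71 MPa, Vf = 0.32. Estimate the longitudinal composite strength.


sigma_1 = sigma_f*Vf + sigma_m*(1-Vf) = 1593*0.32 + 71*0.68 = 558.0 MPa

558.0 MPa


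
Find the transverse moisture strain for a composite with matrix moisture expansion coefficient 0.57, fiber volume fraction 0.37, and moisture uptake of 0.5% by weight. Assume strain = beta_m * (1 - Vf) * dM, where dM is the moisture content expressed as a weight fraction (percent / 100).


dM = 0.5/100 = 0.005
strain = beta_m * (1-Vf) * dM = 0.57 * 0.63 * 0.005 = 0.0017955

0.0017955


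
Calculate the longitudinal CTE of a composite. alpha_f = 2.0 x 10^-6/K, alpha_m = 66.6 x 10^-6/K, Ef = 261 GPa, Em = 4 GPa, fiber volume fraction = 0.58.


E1 = Ef*Vf + Em*(1-Vf) = 153.06
alpha_1 = (alpha_f*Ef*Vf + alpha_m*Em*(1-Vf))/E1 = 2.71 x 10^-6/K

2.71 x 10^-6/K


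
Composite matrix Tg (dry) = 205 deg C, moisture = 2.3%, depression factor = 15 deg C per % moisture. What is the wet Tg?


Tg_wet = Tg_dry - k*moisture = 205 - 15*2.3 = 170.5 deg C

170.5 deg C


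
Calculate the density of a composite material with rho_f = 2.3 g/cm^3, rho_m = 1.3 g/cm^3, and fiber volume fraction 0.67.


rho_c = rho_f*Vf + rho_m*(1-Vf) = 2.3*0.67 + 1.3*0.33 = 1.97 g/cm^3

1.97 g/cm^3


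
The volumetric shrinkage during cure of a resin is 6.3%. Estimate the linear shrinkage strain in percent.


Linear shrinkage ≈ vol_shrink/3 = 6.3/3 = 2.1%

2.1%


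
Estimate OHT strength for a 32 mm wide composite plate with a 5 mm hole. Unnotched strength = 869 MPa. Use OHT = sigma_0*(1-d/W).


OHT = sigma_0*(1-d/W) = 869*(1-5/32) = 733.2 MPa

733.2 MPa


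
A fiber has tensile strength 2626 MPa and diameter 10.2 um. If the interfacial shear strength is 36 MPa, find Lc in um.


Lc = sigma_f * d / (2 * tau_i) = 2626 * 10.2 / (2 * 36) = 372.0 um

372.0 um


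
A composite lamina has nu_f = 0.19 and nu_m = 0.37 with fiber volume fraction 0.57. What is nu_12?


nu_12 = nu_f*Vf + nu_m*(1-Vf) = 0.19*0.57 + 0.37*0.43 = 0.2674

0.2674


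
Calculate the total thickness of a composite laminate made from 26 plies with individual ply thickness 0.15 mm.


h = n * t_ply = 26 * 0.15 = 3.9 mm

3.9 mm


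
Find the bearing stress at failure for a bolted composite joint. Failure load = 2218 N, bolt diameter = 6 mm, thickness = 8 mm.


sigma_br = F/(d*h) = 2218/(6*8) = 46.2 MPa

46.2 MPa


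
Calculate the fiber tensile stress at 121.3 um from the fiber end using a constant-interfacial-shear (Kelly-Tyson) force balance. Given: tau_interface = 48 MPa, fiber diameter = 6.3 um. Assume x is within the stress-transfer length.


Force balance: sigma_f * (pi*d^2/4) = tau * (pi*d) * x  ->  sigma_f = 4 * tau * x / d
sigma_f = 4 * 48 * 121.3 / 6.3 = 3696.8 MPa

3696.8 MPa


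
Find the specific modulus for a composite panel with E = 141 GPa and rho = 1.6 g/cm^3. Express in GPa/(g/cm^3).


Specific stiffness = E/rho = 141/1.6 = 88.1 GPa/(g/cm^3)

88.1 GPa/(g/cm^3)


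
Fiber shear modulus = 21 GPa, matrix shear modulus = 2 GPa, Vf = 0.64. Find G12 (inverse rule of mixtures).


1/G12 = Vf/Gf + (1-Vf)/Gm = 0.64/21 + 0.36/2
G12 = 4.75 GPa

4.75 GPa


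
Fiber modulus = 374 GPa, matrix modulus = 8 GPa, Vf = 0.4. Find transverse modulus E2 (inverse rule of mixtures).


1/E2 = Vf/Ef + (1-Vf)/Em = 0.4/374 + 0.6/8
E2 = 13.15 GPa

13.15 GPa


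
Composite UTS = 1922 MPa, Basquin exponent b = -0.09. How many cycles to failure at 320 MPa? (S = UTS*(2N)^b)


N = 0.5 * (S/UTS)^(1/b) = 0.5 * (320/1922)^(1/-0.09) = 2.2393e+08 cycles

2.2393e+08 cycles


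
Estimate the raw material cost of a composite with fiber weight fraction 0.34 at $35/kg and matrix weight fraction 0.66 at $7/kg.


Cost = cost_f*Wf + cost_m*Wm = 35*0.34 + 7*0.66 = $16.52/kg

$16.52/kg


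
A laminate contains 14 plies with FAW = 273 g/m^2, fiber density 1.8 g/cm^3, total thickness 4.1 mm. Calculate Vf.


Vf = n * FAW / (rho_f * h * 1000) = 14 * 273 / (1.8 * 4.1 * 1000) = 0.5179

0.5179


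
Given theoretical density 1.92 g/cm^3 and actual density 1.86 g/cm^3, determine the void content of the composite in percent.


Void% = (rho_theo - rho_actual)/rho_theo * 100 = (1.92 - 1.86)/1.92 * 100 = 3.13%

3.13%


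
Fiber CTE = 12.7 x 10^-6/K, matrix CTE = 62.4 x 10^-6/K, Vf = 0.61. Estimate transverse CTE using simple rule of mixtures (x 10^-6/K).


alpha_2 = alpha_f*Vf + alpha_m*(1-Vf) = 12.7*0.61 + 62.4*0.39 = 32.1 x 10^-6/K

32.1 x 10^-6/K


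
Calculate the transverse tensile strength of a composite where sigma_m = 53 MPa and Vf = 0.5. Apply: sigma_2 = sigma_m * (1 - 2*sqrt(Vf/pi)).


factor = 1 - 2*sqrt(0.5/pi) = 0.2021
sigma_2 = 53 * 0.2021 = 10.71 MPa

10.71 MPa


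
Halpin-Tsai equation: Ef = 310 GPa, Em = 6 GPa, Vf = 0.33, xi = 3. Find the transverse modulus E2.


eta = (Ef/Em - 1)/(Ef/Em + xi) = (51.6667 - 1)/(51.6667 + 3) = 0.9268
E2 = Em*(1+xi*eta*Vf)/(1-eta*Vf) = 16.57 GPa

16.57 GPa


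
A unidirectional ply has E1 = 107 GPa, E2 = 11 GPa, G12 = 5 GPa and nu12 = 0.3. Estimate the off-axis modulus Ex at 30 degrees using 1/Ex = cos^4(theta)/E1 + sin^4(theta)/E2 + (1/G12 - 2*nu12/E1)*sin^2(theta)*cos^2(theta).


cos^4(30) = 0.5625, sin^4(30) = 0.0625, sin^2(30)*cos^2(30) = 0.1875
1/G12 - 2*nu12/E1 = 1/5 - 2*0.3/107 = 0.194393 GPa^-1
1/Ex = 0.5625/107 + 0.0625/11 + 0.194393*0.1875 = 0.0473874 GPa^-1
Ex = 21.1 GPa

21.1 GPa


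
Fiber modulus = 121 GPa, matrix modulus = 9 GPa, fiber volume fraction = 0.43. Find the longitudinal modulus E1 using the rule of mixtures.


E1 = Ef*Vf + Em*(1-Vf) = 121*0.43 + 9*0.57 = 57.16 GPa

57.16 GPa


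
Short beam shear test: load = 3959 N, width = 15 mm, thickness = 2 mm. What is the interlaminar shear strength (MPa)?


ILSS = 3F/(4bh) = 3*3959/(4*15*2) = 98.98 MPa

98.98 MPa


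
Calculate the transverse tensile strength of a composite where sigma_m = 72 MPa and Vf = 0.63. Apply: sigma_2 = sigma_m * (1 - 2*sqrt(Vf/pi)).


factor = 1 - 2*sqrt(0.63/pi) = 0.1044
sigma_2 = 72 * 0.1044 = 7.52 MPa

7.52 MPa


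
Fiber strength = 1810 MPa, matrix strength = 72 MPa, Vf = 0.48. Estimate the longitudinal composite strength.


sigma_1 = sigma_f*Vf + sigma_m*(1-Vf) = 1810*0.48 + 72*0.52 = 906.2 MPa

906.2 MPa


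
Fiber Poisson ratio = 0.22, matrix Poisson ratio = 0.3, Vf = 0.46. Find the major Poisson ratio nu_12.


nu_12 = nu_f*Vf + nu_m*(1-Vf) = 0.22*0.46 + 0.3*0.54 = 0.2632

0.2632


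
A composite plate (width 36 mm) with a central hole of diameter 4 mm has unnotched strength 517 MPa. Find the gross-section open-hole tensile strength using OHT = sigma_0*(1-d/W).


OHT = sigma_0*(1-d/W) = 517*(1-4/36) = 459.6 MPa

459.6 MPa


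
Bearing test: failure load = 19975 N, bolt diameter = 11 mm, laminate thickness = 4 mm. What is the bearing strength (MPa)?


sigma_br = F/(d*h) = 19975/(11*4) = 454.0 MPa

454.0 MPa


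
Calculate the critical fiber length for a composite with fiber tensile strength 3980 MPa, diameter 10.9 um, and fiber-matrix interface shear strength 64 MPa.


Lc = sigma_f * d / (2 * tau_i) = 3980 * 10.9 / (2 * 64) = 338.9 um

338.9 um


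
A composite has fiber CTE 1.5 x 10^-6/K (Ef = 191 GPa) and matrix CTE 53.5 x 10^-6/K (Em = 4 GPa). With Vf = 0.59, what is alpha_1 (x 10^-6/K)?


E1 = Ef*Vf + Em*(1-Vf) = 114.33
alpha_1 = (alpha_f*Ef*Vf + alpha_m*Em*(1-Vf))/E1 = 2.25 x 10^-6/K

2.25 x 10^-6/K


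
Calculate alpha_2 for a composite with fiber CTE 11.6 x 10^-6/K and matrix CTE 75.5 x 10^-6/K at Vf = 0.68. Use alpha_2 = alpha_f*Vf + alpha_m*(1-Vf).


alpha_2 = alpha_f*Vf + alpha_m*(1-Vf) = 11.6*0.68 + 75.5*0.32 = 32.0 x 10^-6/K

32.0 x 10^-6/K


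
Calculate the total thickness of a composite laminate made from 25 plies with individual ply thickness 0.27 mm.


h = n * t_ply = 25 * 0.27 = 6.75 mm

6.75 mm


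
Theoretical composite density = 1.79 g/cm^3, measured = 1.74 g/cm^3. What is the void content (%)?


Void% = (rho_theo - rho_actual)/rho_theo * 100 = (1.79 - 1.74)/1.79 * 100 = 2.79%

2.79%


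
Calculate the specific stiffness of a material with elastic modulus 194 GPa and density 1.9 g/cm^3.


Specific stiffness = E/rho = 194/1.9 = 102.1 GPa/(g/cm^3)

102.1 GPa/(g/cm^3)


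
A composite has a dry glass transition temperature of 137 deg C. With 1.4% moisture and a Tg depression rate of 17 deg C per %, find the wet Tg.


Tg_wet = Tg_dry - k*moisture = 137 - 17*1.4 = 113.2 deg C

113.2 deg C


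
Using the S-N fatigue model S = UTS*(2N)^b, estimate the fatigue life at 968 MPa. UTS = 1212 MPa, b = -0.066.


N = 0.5 * (S/UTS)^(1/b) = 0.5 * (968/1212)^(1/-0.066) = 15.0720 cycles

15.0720 cycles


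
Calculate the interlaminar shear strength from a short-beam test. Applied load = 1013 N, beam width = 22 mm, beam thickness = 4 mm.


ILSS = 3F/(4bh) = 3*1013/(4*22*4) = 8.63 MPa

8.63 MPa


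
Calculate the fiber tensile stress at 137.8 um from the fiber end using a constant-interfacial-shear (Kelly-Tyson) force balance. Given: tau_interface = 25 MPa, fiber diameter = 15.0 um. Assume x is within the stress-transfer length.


Force balance: sigma_f * (pi*d^2/4) = tau * (pi*d) * x  ->  sigma_f = 4 * tau * x / d
sigma_f = 4 * 25 * 137.8 / 15.0 = 918.7 MPa

918.7 MPa


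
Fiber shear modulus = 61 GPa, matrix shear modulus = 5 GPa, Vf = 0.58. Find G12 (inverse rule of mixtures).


1/G12 = Vf/Gf + (1-Vf)/Gm = 0.58/61 + 0.42/5
G12 = 10.69 GPa

10.69 GPa


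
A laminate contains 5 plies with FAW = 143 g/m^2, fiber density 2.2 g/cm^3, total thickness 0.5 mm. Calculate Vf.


Vf = n * FAW / (rho_f * h * 1000) = 5 * 143 / (2.2 * 0.5 * 1000) = 0.65

0.65


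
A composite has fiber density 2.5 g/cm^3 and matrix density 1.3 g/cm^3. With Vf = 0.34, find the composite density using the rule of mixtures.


rho_c = rho_f*Vf + rho_m*(1-Vf) = 2.5*0.34 + 1.3*0.66 = 1.708 g/cm^3

1.708 g/cm^3


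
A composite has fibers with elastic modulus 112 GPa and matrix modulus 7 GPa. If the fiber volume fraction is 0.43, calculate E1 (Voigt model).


E1 = Ef*Vf + Em*(1-Vf) = 112*0.43 + 7*0.57 = 52.15 GPa

52.15 GPa


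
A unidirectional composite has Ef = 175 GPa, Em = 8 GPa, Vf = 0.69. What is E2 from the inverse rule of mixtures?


1/E2 = Vf/Ef + (1-Vf)/Em = 0.69/175 + 0.31/8
E2 = 23.42 GPa

23.42 GPa
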